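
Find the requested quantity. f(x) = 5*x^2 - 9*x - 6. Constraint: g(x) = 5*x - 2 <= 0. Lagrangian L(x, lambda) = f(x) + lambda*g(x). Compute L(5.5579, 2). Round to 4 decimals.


Step 1: Evaluate f(x).
f(5.5579) = 5*5.5579^2 - 9*5.5579 - 6 = 98.4302
Step 2: Evaluate g(x).
g(5.5579) = 5*5.5579 - 2 = 25.7895
Step 3: Compute Lagrangian.
L = 98.4302 + 2*25.7895 = 150.0092


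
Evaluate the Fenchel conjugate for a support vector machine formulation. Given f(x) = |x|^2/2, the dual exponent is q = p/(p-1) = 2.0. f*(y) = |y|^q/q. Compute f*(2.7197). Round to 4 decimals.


The conjugate exponent q satisfies 1/p + 1/q = 1.
p = 2, so q = 2/(2 - 1) = 2.0
|y|^q = 2.7197^2.0 = 7.3968
f*(2.7197) = 7.3968 / 2.0 = 3.6984


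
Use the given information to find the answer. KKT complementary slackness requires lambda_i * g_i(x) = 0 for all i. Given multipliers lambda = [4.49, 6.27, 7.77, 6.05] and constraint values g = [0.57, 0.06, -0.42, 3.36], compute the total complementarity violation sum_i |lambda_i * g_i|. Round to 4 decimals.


KKT complementary slackness check:
lambda_1 * g_1 = 4.49 * 0.57 = 2.5593
lambda_2 * g_2 = 6.27 * 0.06 = 0.3762
lambda_3 * g_3 = 7.77 * -0.42 = -3.2634
lambda_4 * g_4 = 6.05 * 3.36 = 20.328
Total violation = 2.5593 + 0.3762 + 3.2634 + 20.328 = 26.5269


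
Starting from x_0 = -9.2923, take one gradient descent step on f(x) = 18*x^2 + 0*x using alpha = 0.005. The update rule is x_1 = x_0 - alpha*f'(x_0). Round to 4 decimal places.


We compute the gradient at x_0 and apply the update.
f'(x) = 36*x + 0
f'(-9.2923) = 36*-9.2923 + 0 = -334.5228
x_1 = -9.2923 - 0.005*-334.5228 = -7.6197


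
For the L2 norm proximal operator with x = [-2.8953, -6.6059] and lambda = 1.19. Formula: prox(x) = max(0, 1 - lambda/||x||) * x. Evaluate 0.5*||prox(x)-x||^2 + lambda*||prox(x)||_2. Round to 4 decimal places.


Step 1: Compute ||x||.
||x|| = 7.2125
Step 2: Compute scaling factor.
scale = max(0, 1 - 1.19/7.2125) = 0.835
Step 3: prox(x) = [-2.4176, -5.516]
||prox(x)|| = 6.0225
Step 4: Proximal objective.
0.5*||prox-x||^2 = 0.7081
lambda*||prox|| = 7.1668
Total = 7.8749


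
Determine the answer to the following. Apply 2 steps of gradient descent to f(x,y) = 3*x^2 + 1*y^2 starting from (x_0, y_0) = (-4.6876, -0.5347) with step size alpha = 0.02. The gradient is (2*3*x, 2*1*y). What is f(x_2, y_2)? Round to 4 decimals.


Gradient descent on f(x,y) = 3*x^2 + 1*y^2.
Starting point: (-4.6876, -0.5347), alpha = 0.02
Step 1: grad_x = 2*3*-4.6876 = -28.1256, grad_y = 2*1*-0.5347 = -1.0694
  x_1 = -4.6876 - 0.02*-28.1256 = -4.1251
  y_1 = -0.5347 - 0.02*-1.0694 = -0.5133
Step 2: grad_x = 2*3*-4.1251 = -24.7505, grad_y = 2*1*-0.5133 = -1.0266
  x_2 = -4.1251 - 0.02*-24.7505 = -3.6301
  y_2 = -0.5133 - 0.02*-1.0266 = -0.4928
f(-3.6301, -0.4928) = 3*(-3.6301)^2 + 1*(-0.4928)^2 = 39.7752


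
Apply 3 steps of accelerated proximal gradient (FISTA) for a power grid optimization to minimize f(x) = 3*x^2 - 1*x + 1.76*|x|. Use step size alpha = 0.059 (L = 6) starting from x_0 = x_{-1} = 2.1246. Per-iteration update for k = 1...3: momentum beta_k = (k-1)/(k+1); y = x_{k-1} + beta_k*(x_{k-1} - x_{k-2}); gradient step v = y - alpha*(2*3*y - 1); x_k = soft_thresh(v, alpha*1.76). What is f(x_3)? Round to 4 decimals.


FISTA on f(x) = 3*x^2 - 1*x + 1.76*|x|
L = 6, alpha = 0.059
Iteration 1: beta = 0.0, y = 2.1246 + 0.0*(2.1246 - 2.1246) = 2.1246
  grad(y) = 11.7476, v = y - alpha*grad = 1.4315
  prox(v) = soft_thresh(1.4315, 0.1038) = 1.3277
Iteration 2: beta = 0.3333, y = 1.3277 + 0.3333*(1.3277 - 2.1246) = 1.062
  grad(y) = 5.372, v = y - alpha*grad = 0.7451
  prox(v) = soft_thresh(0.7451, 0.1038) = 0.6412
Iteration 3: beta = 0.5, y = 0.6412 + 0.5*(0.6412 - 1.3277) = 0.298
  grad(y) = 0.788, v = y - alpha*grad = 0.2515
  prox(v) = soft_thresh(0.2515, 0.1038) = 0.1477
f(x_3) = 3*0.1477^2 - 1*0.1477 + 1.76*|0.1477| = 0.1776


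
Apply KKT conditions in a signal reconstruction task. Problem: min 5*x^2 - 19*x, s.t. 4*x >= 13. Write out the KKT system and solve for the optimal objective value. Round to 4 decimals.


Step 1: Try lambda = 0 (constraint inactive).
x_unc = 19/(2*5) = 1.9
Check: 4*1.9 = 7.6 < 13 -- violated!
Step 2: Constraint must be active: 4*x = 13
x* = 13/4 = 3.25
lambda = (2*5*3.25 - 19)/4 = 3.375
Step 3: Compute optimal value.
f(x*) = 5*3.25^2 - 19*3.25 = -8.9375


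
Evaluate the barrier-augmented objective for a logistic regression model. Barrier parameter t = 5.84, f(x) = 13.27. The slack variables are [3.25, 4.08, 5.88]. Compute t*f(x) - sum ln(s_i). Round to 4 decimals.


Step 1: Compute log-barrier.
ln values: [1.1787, 1.4061, 1.7716]
phi = -(1.1787 + 1.4061 + 1.7716) = -4.3563
Step 2: Compute augmented objective.
t*f(x) = 5.84*13.27 = 77.4968
Total = 77.4968 - 4.3563 = 73.1405


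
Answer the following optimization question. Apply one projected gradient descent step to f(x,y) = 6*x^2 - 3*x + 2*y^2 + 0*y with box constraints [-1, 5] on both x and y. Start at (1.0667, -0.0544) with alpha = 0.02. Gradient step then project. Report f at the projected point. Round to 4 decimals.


Step 1: Compute gradient at (1.0667, -0.0544).
grad_x = 2*6*1.0667 - 3 = 9.8004
grad_y = 2*2*-0.0544 + 0 = -0.2176
Step 2: Gradient step.
x_raw = 1.0667 - 0.02*9.8004 = 0.8707
y_raw = -0.0544 - 0.02*-0.2176 = -0.05
Step 3: Project onto [-1, 5].
x_proj = clip(0.8707) = 0.8707
y_proj = clip(-0.05) = -0.05
Step 4: Evaluate f.
f(0.8707, -0.05) = 1.9416


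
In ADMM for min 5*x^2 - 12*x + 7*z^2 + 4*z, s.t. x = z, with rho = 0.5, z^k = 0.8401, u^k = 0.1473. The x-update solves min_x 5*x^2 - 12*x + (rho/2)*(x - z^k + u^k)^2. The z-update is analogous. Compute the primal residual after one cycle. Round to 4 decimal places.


ADMM iteration with rho = 0.5, z^k = 0.8401, u^k = 0.1473
Step 1: x-update.
Minimize 5*x^2 - 12*x + (0.5/2)*(x - 0.8401 + 0.1473)^2
FOC: (2*5 + 0.5)*x = 12 + 0.5*(0.8401 - 0.1473)
x^{k+1} = 1.1758
Step 2: z-update.
Minimize 7*z^2 + 4*z + (0.5/2)*(1.1758 - z + 0.1473)^2
FOC: (2*7 + 0.5)*z = -4 + 0.5*(1.1758 + 0.1473)
z^{k+1} = -0.2302
Step 3: u-update.
u^{k+1} = 0.1473 + 1.1758 + 0.2302 = 1.5534
Step 4: Primal residual = |1.1758 + 0.2302| = 1.4061


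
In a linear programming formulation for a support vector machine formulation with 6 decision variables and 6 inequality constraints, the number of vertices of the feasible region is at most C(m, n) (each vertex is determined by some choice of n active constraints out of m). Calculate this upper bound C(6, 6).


Each vertex corresponds to some choice of n active constraints out of m, so the number of vertices is at most C(m, n) = m! / (n!(m-n)!).
m = 6, n = 6
Numerator: 6 * 5 * 4 * 3 * 2 * 1
Denominator: 6! = 720
C(6, 6) = 1


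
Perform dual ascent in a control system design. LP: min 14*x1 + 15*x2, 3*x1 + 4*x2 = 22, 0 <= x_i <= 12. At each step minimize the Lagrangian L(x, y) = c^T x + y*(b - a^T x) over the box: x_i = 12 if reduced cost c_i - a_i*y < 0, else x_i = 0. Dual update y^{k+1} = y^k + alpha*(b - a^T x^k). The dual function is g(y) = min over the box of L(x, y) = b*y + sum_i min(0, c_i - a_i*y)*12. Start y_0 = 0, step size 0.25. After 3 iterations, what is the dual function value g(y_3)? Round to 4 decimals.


Dual ascent for LP: min 14*x1 + 15*x2, 3*x1 + 4*x2 = 22, 0 <= x_i <= 12
Step 1: y^k = 0.0, reduced costs: (14.0, 15.0)
  x^k = (0.0, 0.0), subgradient = b - a^T x = 22.0
  y^{k+1} = 0.0 + 0.25*22.0 = 5.5
Step 2: y^k = 5.5, reduced costs: (-2.5, -7.0)
  x^k = (12.0, 12.0), subgradient = b - a^T x = -62.0
  y^{k+1} = 5.5 + 0.25*-62.0 = -10.0
Step 3: y^k = -10.0, reduced costs: (44.0, 55.0)
  x^k = (0.0, 0.0), subgradient = b - a^T x = 22.0
  y^{k+1} = -10.0 + 0.25*22.0 = -4.5
Dual objective at y_3 = -4.5: reduced costs (27.5, 33.0), box minimizer x = (0.0, 0.0)
g(y_3) = b*y + (c1 - a1*y)*x1 + (c2 - a2*y)*x2 = 22*(-4.5) + 27.5*0.0 + 33.0*0.0 = -99.0 + 0.0 + 0.0 = -99.0


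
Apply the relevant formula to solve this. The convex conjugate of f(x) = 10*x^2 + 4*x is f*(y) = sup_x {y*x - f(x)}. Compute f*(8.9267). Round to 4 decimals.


f*(y) = sup_x {y*x - a*x^2 - b*x} = sup_x {(y-b)*x - a*x^2}
FOC: (y - b) - 2a*x = 0 => x* = (y - b)/(2a)
x* = (8.9267 - 4)/(2*10) = 0.2463
f*(8.9267) = (y-b)^2/(4a) = (8.9267 - 4)^2/(4*10)
= 24.2724/40 = 0.6068


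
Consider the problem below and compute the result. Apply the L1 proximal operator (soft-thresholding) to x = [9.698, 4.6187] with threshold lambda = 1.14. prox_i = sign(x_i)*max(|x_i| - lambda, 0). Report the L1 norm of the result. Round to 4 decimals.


Soft-thresholding with lambda = 1.14:
prox(9.698) = sign(9.698)*max(|9.698| - 1.14, 0) = 8.558
prox(4.6187) = sign(4.6187)*max(|4.6187| - 1.14, 0) = 3.4787
prox(x) = [8.558, 3.4787]
||prox(x)||_1 = 8.558 + 3.4787 = 12.0367


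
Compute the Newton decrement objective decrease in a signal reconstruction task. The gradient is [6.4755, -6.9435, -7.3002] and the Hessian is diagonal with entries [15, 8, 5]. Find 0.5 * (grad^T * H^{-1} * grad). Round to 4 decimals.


Step 1: H is diagonal, so H^(-1) * g = [0.4317, -0.8679, -1.46].
Step 2: g^T H^(-1) g = sum_i g_i^2 / H_ii
  = (6.4755)^2/15 + (-6.9435)^2/8 + (-7.3002)^2/5
  = 2.7955 + 6.0265 + 10.6586 = 19.4806
Step 3: Objective decrease = 0.5 * g^T H^(-1) g = 9.7403


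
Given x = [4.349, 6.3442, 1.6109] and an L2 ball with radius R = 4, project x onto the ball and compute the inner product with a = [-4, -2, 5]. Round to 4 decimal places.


Step 1: Compute ||x|| (intermediates to 6 decimals).
||x|| = sqrt(4.349^2 + 6.3442^2 + 1.6109^2) = 7.858605
Step 2: Project.
Since ||x|| > R, scale = R/||x|| = 4/7.858605 = 0.508996, proj(x) = scale * x
proj(x) = [2.213624, 3.229172, 0.819942]
Step 3: Dot product.
a^T * proj(x) = -4*2.213624 - 2*3.229172 + 5*0.819942 = -11.2131


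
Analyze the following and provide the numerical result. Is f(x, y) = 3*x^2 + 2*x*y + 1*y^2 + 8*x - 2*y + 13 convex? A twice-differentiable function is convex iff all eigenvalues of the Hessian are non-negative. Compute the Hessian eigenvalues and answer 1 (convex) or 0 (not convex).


The Hessian of f(x,y) = 3*x^2 + 2*x*y + 1*y^2 + 8*x - 2*y + 13 is:
H = [[6, 2], [2, 2]]
Trace = 6 + 2 = 8
Determinant = 6*2 - (2)^2 = 8
Discriminant = (8)^2 - 4*8 = 32.0
Eigenvalues: lambda_1 = 1.1716, lambda_2 = 6.8284
The function is convex.

1


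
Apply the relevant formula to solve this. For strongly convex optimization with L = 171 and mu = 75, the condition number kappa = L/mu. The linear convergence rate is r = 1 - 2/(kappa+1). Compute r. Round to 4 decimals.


Step 1: Compute the condition number.
kappa = L/mu = 171/75 = 2.28
Step 2: Compute the convergence rate.
r = 1 - 2/(kappa + 1) = 1 - 2*mu/(L + mu) = (L - mu)/(L + mu) = 96/246 = 0.3902


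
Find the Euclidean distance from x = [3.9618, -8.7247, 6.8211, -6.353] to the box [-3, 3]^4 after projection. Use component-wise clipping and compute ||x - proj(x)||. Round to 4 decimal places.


Project each component onto [-3, 3].
clip(3.9618) = 3.0, clip(-8.7247) = -3.0, clip(6.8211) = 3.0, clip(-6.353) = -3.0
Projection = [3.0, -3.0, 3.0, -3.0]
Squared diffs: [0.9251, 32.7722, 14.6008, 11.2426]
Distance = sqrt(59.5407) = 7.7163


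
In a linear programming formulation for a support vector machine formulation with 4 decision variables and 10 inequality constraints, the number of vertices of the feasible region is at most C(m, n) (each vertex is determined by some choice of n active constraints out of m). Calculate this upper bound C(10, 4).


Each vertex corresponds to some choice of n active constraints out of m, so the number of vertices is at most C(m, n) = m! / (n!(m-n)!).
m = 10, n = 4
Numerator: 10 * 9 * 8 * 7
Denominator: 4! = 24
C(10, 4) = 210


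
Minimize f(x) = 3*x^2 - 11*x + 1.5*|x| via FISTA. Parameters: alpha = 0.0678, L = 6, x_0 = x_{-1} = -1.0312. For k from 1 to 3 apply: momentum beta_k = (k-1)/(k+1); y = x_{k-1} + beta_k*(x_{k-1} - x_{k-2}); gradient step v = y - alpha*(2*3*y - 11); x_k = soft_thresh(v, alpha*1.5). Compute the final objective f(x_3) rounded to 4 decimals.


FISTA on f(x) = 3*x^2 - 11*x + 1.5*|x|
L = 6, alpha = 0.0678
Iteration 1: beta = 0.0, y = -1.0312 + 0.0*(-1.0312 + 1.0312) = -1.0312
  grad(y) = -17.1872, v = y - alpha*grad = 0.1341
  prox(v) = soft_thresh(0.1341, 0.1017) = 0.0324
Iteration 2: beta = 0.3333, y = 0.0324 + 0.3333*(0.0324 + 1.0312) = 0.3869
  grad(y) = -8.6785, v = y - alpha*grad = 0.9753
  prox(v) = soft_thresh(0.9753, 0.1017) = 0.8736
Iteration 3: beta = 0.5, y = 0.8736 + 0.5*(0.8736 - 0.0324) = 1.2942
  grad(y) = -3.2346, v = y - alpha*grad = 1.5135
  prox(v) = soft_thresh(1.5135, 0.1017) = 1.4118
f(x_3) = 3*1.4118^2 - 11*1.4118 + 1.5*|1.4118| = -7.4326


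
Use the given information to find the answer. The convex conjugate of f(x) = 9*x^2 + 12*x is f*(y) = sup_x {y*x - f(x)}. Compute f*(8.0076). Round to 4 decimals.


f*(y) = sup_x {y*x - a*x^2 - b*x} = sup_x {(y-b)*x - a*x^2}
FOC: (y - b) - 2a*x = 0 => x* = (y - b)/(2a)
x* = (8.0076 - 12)/(2*9) = -0.2218
f*(8.0076) = (y-b)^2/(4a) = (8.0076 - 12)^2/(4*9)
= 15.9393/36 = 0.4428


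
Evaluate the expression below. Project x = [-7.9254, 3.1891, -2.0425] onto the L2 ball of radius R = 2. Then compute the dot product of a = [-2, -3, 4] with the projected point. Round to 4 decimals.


Step 1: Compute ||x|| (intermediates to 6 decimals).
||x|| = sqrt((-7.9254)^2 + 3.1891^2 + (-2.0425)^2) = 8.783742
Step 2: Project.
Since ||x|| > R, scale = R/||x|| = 2/8.783742 = 0.227693, proj(x) = scale * x
proj(x) = [-1.804558, 0.726136, -0.465063]
Step 3: Dot product.
a^T * proj(x) = -2*(-1.804558) - 3*0.726136 + 4*(-0.465063) = -0.4295


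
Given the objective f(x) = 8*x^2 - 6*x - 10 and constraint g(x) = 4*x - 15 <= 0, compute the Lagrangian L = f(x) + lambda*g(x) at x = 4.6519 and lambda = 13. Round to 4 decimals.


Step 1: Evaluate f(x).
f(4.6519) = 8*4.6519^2 - 6*4.6519 - 10 = 135.21
Step 2: Evaluate g(x).
g(4.6519) = 4*4.6519 - 15 = 3.6076
Step 3: Compute Lagrangian.
L = 135.21 + 13*3.6076 = 182.1088


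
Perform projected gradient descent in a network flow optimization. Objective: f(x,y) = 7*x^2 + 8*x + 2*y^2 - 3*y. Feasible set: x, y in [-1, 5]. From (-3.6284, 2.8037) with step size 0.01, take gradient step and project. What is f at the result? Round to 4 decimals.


Step 1: Compute gradient at (-3.6284, 2.8037).
grad_x = 2*7*-3.6284 + 8 = -42.7976
grad_y = 2*2*2.8037 - 3 = 8.2148
Step 2: Gradient step.
x_raw = -3.6284 - 0.01*-42.7976 = -3.2004
y_raw = 2.8037 - 0.01*8.2148 = 2.7216
Step 3: Project onto [-1, 5].
x_proj = clip(-3.2004) = -1.0
y_proj = clip(2.7216) = 2.7216
Step 4: Evaluate f.
f(-1.0, 2.7216) = 5.649


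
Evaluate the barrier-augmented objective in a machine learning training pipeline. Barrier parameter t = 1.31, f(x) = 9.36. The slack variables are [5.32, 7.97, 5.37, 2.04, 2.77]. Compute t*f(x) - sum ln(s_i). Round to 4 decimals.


Step 1: Compute log-barrier.
ln values: [1.6715, 2.0757, 1.6808, 0.7129, 1.0188]
phi = -(1.6715 + 2.0757 + 1.6808 + 0.7129 + 1.0188) = -7.1598
Step 2: Compute augmented objective.
t*f(x) = 1.31*9.36 = 12.2616
Total = 12.2616 - 7.1598 = 5.1018


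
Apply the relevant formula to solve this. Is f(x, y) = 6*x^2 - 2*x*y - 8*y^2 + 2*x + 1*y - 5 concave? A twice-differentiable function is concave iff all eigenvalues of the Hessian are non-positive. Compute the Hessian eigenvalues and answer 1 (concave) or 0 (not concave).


The Hessian of f(x,y) = 6*x^2 - 2*x*y - 8*y^2 + 2*x + 1*y - 5 is:
H = [[12, -2], [-2, -16]]
Trace = 12 - 16 = -4
Determinant = 12*-16 - (-2)^2 = -196
Discriminant = (-4)^2 - 4*-196 = 800.0
Eigenvalues: lambda_1 = -16.1421, lambda_2 = 12.1421
The function is not concave.

0


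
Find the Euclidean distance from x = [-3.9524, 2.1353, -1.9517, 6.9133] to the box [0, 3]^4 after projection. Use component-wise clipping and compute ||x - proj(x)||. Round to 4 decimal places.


Project each component onto [0, 3].
clip(-3.9524) = 0.0, clip(2.1353) = 2.1353, clip(-1.9517) = 0.0, clip(6.9133) = 3.0
Projection = [0.0, 2.1353, 0.0, 3.0]
Squared diffs: [15.6215, 0.0, 3.8091, 15.3139]
Distance = sqrt(34.7445) = 5.8944


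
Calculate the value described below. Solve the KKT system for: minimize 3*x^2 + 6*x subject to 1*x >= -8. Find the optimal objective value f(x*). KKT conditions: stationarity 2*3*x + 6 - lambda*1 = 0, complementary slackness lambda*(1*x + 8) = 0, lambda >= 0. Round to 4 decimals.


Step 1: Try lambda = 0 (constraint inactive).
Stationarity: 2*3*x + 6 = 0
x* = -6/(2*3) = -1.0
Check constraint: 1*-1.0 = -1.0 >= -8 -- satisfied.
Step 2: Compute optimal value.
f(x*) = 3*(-1.0)^2 + 6*(-1.0) = -3.0


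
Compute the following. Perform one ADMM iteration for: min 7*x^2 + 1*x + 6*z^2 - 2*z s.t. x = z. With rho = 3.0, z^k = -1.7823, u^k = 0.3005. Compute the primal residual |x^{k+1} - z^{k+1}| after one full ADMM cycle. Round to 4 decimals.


ADMM iteration with rho = 3.0, z^k = -1.7823, u^k = 0.3005
Step 1: x-update.
Minimize 7*x^2 + 1*x + (3.0/2)*(x + 1.7823 + 0.3005)^2
FOC: (2*7 + 3.0)*x = -1 + 3.0*(-1.7823 - 0.3005)
x^{k+1} = -0.4264
Step 2: z-update.
Minimize 6*z^2 - 2*z + (3.0/2)*(-0.4264 - z + 0.3005)^2
FOC: (2*6 + 3.0)*z = 2 + 3.0*(-0.4264 + 0.3005)
z^{k+1} = 0.1082
Step 3: u-update.
u^{k+1} = 0.3005 - 0.4264 - 0.1082 = -0.234
Step 4: Primal residual = |-0.4264 - 0.1082| = 0.5345


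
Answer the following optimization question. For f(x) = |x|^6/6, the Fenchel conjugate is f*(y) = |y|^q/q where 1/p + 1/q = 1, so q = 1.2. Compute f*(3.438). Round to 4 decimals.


The conjugate exponent q satisfies 1/p + 1/q = 1.
p = 6, so q = 6/(6 - 1) = 1.2
|y|^q = 3.438^1.2 = 4.4012
f*(3.438) = 4.4012 / 1.2 = 3.6676


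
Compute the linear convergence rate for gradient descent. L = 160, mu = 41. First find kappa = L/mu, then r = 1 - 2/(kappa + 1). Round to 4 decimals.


Step 1: Compute the condition number.
kappa = L/mu = 160/41 = 3.9024
Step 2: Compute the convergence rate.
r = 1 - 2/(kappa + 1) = 1 - 2*mu/(L + mu) = (L - mu)/(L + mu) = 119/201 = 0.592


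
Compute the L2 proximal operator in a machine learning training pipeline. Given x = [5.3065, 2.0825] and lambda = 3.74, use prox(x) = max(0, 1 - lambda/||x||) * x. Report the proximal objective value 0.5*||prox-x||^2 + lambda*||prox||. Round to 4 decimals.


Step 1: Compute ||x||.
||x|| = 5.7005
Step 2: Compute scaling factor.
scale = max(0, 1 - 3.74/5.7005) = 0.3439
Step 3: prox(x) = [1.825, 0.7162]
||prox(x)|| = 1.9605
Step 4: Proximal objective.
0.5*||prox-x||^2 = 6.9938
lambda*||prox|| = 7.3323
Total = 14.3261


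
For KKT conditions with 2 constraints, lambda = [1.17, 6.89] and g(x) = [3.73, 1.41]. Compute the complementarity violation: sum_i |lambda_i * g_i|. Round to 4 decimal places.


KKT complementary slackness check:
lambda_1 * g_1 = 1.17 * 3.73 = 4.3641
lambda_2 * g_2 = 6.89 * 1.41 = 9.7149
Total violation = 4.3641 + 9.7149 = 14.079


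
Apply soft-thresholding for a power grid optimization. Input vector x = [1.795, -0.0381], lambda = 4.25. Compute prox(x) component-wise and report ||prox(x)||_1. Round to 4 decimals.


Soft-thresholding with lambda = 4.25:
prox(1.795) = sign(1.795)*max(|1.795| - 4.25, 0) = 0.0
prox(-0.0381) = sign(-0.0381)*max(|-0.0381| - 4.25, 0) = 0.0
prox(x) = [0.0, 0.0]
||prox(x)||_1 = 0.0 + 0.0 = 0.0


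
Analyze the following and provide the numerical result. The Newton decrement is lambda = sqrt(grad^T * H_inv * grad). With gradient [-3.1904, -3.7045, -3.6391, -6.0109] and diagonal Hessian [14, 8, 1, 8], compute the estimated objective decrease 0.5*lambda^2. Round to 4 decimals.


Step 1: H is diagonal, so H^(-1) * g = [-0.2279, -0.4631, -3.6391, -0.7514].
Step 2: g^T H^(-1) g = sum_i g_i^2 / H_ii
  = (-3.1904)^2/14 + (-3.7045)^2/8 + (-3.6391)^2/1 + (-6.0109)^2/8
  = 0.727 + 1.7154 + 13.243 + 4.5164 = 20.2019
Step 3: Objective decrease = 0.5 * g^T H^(-1) g = 10.1009


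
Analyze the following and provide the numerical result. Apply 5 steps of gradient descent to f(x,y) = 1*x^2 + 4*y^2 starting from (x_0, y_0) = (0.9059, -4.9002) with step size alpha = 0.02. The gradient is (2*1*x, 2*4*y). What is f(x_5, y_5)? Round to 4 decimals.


Gradient descent on f(x,y) = 1*x^2 + 4*y^2.
Starting point: (0.9059, -4.9002), alpha = 0.02
Step 1: grad_x = 2*1*0.9059 = 1.8118, grad_y = 2*4*-4.9002 = -39.2016
  x_1 = 0.9059 - 0.02*1.8118 = 0.8697
  y_1 = -4.9002 - 0.02*-39.2016 = -4.1162
Step 2: grad_x = 2*1*0.8697 = 1.7393, grad_y = 2*4*-4.1162 = -32.9293
  x_2 = 0.8697 - 0.02*1.7393 = 0.8349
  y_2 = -4.1162 - 0.02*-32.9293 = -3.4576
Step 3: grad_x = 2*1*0.8349 = 1.6698, grad_y = 2*4*-3.4576 = -27.6606
  x_3 = 0.8349 - 0.02*1.6698 = 0.8015
  y_3 = -3.4576 - 0.02*-27.6606 = -2.9044
Step 4: grad_x = 2*1*0.8015 = 1.603, grad_y = 2*4*-2.9044 = -23.2349
  x_4 = 0.8015 - 0.02*1.603 = 0.7694
  y_4 = -2.9044 - 0.02*-23.2349 = -2.4397
Step 5: grad_x = 2*1*0.7694 = 1.5388, grad_y = 2*4*-2.4397 = -19.5174
  x_5 = 0.7694 - 0.02*1.5388 = 0.7386
  y_5 = -2.4397 - 0.02*-19.5174 = -2.0493
f(0.7386, -2.0493) = 1*0.7386^2 + 4*(-2.0493)^2 = 17.3445


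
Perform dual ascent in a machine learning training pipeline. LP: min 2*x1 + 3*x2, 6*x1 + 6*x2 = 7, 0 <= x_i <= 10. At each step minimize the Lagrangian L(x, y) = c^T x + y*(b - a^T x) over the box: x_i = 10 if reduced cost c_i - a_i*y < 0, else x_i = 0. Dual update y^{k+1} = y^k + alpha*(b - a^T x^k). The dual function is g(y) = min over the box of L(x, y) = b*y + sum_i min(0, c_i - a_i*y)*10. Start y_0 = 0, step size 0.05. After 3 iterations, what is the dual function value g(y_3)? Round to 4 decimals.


Dual ascent for LP: min 2*x1 + 3*x2, 6*x1 + 6*x2 = 7, 0 <= x_i <= 10
Step 1: y^k = 0.0, reduced costs: (2.0, 3.0)
  x^k = (0.0, 0.0), subgradient = b - a^T x = 7.0
  y^{k+1} = 0.0 + 0.05*7.0 = 0.35
Step 2: y^k = 0.35, reduced costs: (-0.1, 0.9)
  x^k = (10.0, 0.0), subgradient = b - a^T x = -53.0
  y^{k+1} = 0.35 + 0.05*-53.0 = -2.3
Step 3: y^k = -2.3, reduced costs: (15.8, 16.8)
  x^k = (0.0, 0.0), subgradient = b - a^T x = 7.0
  y^{k+1} = -2.3 + 0.05*7.0 = -1.95
Dual objective at y_3 = -1.95: reduced costs (13.7, 14.7), box minimizer x = (0.0, 0.0)
g(y_3) = b*y + (c1 - a1*y)*x1 + (c2 - a2*y)*x2 = 7*(-1.95) + 13.7*0.0 + 14.7*0.0 = -13.65 + 0.0 + 0.0 = -13.65


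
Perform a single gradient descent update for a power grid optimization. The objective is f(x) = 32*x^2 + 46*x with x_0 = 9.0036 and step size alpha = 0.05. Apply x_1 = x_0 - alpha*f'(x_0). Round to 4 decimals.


We compute the gradient at x_0 and apply the update.
f'(x) = 64*x + 46
f'(9.0036) = 64*9.0036 + 46 = 622.2304
x_1 = 9.0036 - 0.05*622.2304 = -22.1079


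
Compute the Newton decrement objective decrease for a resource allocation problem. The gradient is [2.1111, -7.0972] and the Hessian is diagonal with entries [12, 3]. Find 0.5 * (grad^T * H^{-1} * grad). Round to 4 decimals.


Step 1: H is diagonal, so H^(-1) * g = [0.1759, -2.3657].
Step 2: g^T H^(-1) g = sum_i g_i^2 / H_ii
  = (2.1111)^2/12 + (-7.0972)^2/3
  = 0.3714 + 16.7901 = 17.1615
Step 3: Objective decrease = 0.5 * g^T H^(-1) g = 8.5807


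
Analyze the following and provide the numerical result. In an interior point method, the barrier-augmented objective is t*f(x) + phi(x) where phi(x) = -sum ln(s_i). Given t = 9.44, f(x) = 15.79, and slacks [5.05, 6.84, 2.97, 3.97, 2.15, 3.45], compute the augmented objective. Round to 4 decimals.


Step 1: Compute log-barrier.
ln values: [1.6194, 1.9228, 1.0886, 1.3788, 0.7655, 1.2384]
phi = -(1.6194 + 1.9228 + 1.0886 + 1.3788 + 0.7655 + 1.2384) = -8.0133
Step 2: Compute augmented objective.
t*f(x) = 9.44*15.79 = 149.0576
Total = 149.0576 - 8.0133 = 141.0443


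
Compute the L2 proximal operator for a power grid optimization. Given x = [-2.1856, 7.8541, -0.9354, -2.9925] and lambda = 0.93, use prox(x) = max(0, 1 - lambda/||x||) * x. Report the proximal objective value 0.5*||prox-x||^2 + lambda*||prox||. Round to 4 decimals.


Step 1: Compute ||x||.
||x|| = 8.7346
Step 2: Compute scaling factor.
scale = max(0, 1 - 0.93/8.7346) = 0.8935
Step 3: prox(x) = [-1.9529, 7.0179, -0.8358, -2.6739]
||prox(x)|| = 7.8046
Step 4: Proximal objective.
0.5*||prox-x||^2 = 0.4325
lambda*||prox|| = 7.2583
Total = 7.6908


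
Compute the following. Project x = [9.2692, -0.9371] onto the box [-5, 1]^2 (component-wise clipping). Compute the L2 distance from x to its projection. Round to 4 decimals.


Project each component onto [-5, 1].
clip(9.2692) = 1.0, clip(-0.9371) = -0.9371
Projection = [1.0, -0.9371]
Squared diffs: [68.3797, 0.0]
Distance = sqrt(68.3797) = 8.2692


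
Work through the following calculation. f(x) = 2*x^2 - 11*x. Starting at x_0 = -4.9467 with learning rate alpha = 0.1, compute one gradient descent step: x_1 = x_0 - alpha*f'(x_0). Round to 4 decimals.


We compute the gradient at x_0 and apply the update.
f'(x) = 4*x - 11
f'(-4.9467) = 4*-4.9467 - 11 = -30.7868
x_1 = -4.9467 - 0.1*-30.7868 = -1.868


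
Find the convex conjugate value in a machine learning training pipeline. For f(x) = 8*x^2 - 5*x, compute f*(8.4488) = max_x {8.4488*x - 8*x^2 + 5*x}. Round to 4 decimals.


f*(y) = sup_x {y*x - a*x^2 - b*x} = sup_x {(y-b)*x - a*x^2}
FOC: (y - b) - 2a*x = 0 => x* = (y - b)/(2a)
x* = (8.4488 + 5)/(2*8) = 0.8406
f*(8.4488) = (y-b)^2/(4a) = (8.4488 + 5)^2/(4*8)
= 180.8702/32 = 5.6522


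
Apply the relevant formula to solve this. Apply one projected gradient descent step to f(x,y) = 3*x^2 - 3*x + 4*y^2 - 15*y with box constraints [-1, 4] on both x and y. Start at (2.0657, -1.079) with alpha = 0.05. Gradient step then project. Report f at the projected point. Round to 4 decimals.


Step 1: Compute gradient at (2.0657, -1.079).
grad_x = 2*3*2.0657 - 3 = 9.3942
grad_y = 2*4*-1.079 - 15 = -23.632
Step 2: Gradient step.
x_raw = 2.0657 - 0.05*9.3942 = 1.596
y_raw = -1.079 - 0.05*-23.632 = 0.1026
Step 3: Project onto [-1, 4].
x_proj = clip(1.596) = 1.596
y_proj = clip(0.1026) = 0.1026
Step 4: Evaluate f.
f(1.596, 0.1026) = 1.3567


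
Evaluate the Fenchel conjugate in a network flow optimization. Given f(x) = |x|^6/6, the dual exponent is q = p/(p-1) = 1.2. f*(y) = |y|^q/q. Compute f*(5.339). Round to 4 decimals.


The conjugate exponent q satisfies 1/p + 1/q = 1.
p = 6, so q = 6/(6 - 1) = 1.2
|y|^q = 5.339^1.2 = 7.4637
f*(5.339) = 7.4637 / 1.2 = 6.2197


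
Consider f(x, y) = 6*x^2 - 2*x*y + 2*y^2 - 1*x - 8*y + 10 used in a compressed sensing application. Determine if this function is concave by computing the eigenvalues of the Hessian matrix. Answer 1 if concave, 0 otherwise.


The Hessian of f(x,y) = 6*x^2 - 2*x*y + 2*y^2 - 1*x - 8*y + 10 is:
H = [[12, -2], [-2, 4]]
Trace = 12 + 4 = 16
Determinant = 12*4 - (-2)^2 = 44
Discriminant = (16)^2 - 4*44 = 80.0
Eigenvalues: lambda_1 = 3.5279, lambda_2 = 12.4721
The function is not concave.

0


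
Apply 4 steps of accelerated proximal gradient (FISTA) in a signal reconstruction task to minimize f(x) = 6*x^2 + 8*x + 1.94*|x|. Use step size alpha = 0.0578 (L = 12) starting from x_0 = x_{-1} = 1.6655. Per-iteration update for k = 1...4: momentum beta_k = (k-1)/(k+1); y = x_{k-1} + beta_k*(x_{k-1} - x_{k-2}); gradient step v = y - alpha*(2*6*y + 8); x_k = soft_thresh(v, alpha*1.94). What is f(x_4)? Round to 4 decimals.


FISTA on f(x) = 6*x^2 + 8*x + 1.94*|x|
L = 12, alpha = 0.0578
Iteration 1: beta = 0.0, y = 1.6655 + 0.0*(1.6655 - 1.6655) = 1.6655
  grad(y) = 27.986, v = y - alpha*grad = 0.0479
  prox(v) = soft_thresh(0.0479, 0.1121) = 0.0
Iteration 2: beta = 0.3333, y = 0.0 + 0.3333*(0.0 - 1.6655) = -0.5552
  grad(y) = 1.338, v = y - alpha*grad = -0.6325
  prox(v) = soft_thresh(-0.6325, 0.1121) = -0.5204
Iteration 3: beta = 0.5, y = -0.5204 + 0.5*(-0.5204 - 0.0) = -0.7806
  grad(y) = -1.3667, v = y - alpha*grad = -0.7016
  prox(v) = soft_thresh(-0.7016, 0.1121) = -0.5894
Iteration 4: beta = 0.6, y = -0.5894 + 0.6*(-0.5894 + 0.5204) = -0.6309
  grad(y) = 0.4296, v = y - alpha*grad = -0.6557
  prox(v) = soft_thresh(-0.6557, 0.1121) = -0.5436
f(x_4) = 6*(-0.5436)^2 + 8*(-0.5436) + 1.94*|-0.5436| = -1.5212


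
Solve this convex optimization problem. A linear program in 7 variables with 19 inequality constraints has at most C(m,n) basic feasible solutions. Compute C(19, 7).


Each vertex corresponds to some choice of n active constraints out of m, so the number of vertices is at most C(m, n) = m! / (n!(m-n)!).
m = 19, n = 7
Numerator: 19 * 18 * 17 * 16 * 15 * 14 * 13
Denominator: 7! = 5040
C(19, 7) = 50388


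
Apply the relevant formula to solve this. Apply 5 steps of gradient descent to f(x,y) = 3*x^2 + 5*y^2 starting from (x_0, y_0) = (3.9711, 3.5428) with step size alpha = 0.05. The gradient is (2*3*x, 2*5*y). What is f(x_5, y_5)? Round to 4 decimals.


Gradient descent on f(x,y) = 3*x^2 + 5*y^2.
Starting point: (3.9711, 3.5428), alpha = 0.05
Step 1: grad_x = 2*3*3.9711 = 23.8266, grad_y = 2*5*3.5428 = 35.428
  x_1 = 3.9711 - 0.05*23.8266 = 2.7798
  y_1 = 3.5428 - 0.05*35.428 = 1.7714
Step 2: grad_x = 2*3*2.7798 = 16.6786, grad_y = 2*5*1.7714 = 17.714
  x_2 = 2.7798 - 0.05*16.6786 = 1.9458
  y_2 = 1.7714 - 0.05*17.714 = 0.8857
Step 3: grad_x = 2*3*1.9458 = 11.675, grad_y = 2*5*0.8857 = 8.857
  x_3 = 1.9458 - 0.05*11.675 = 1.3621
  y_3 = 0.8857 - 0.05*8.857 = 0.4429
Step 4: grad_x = 2*3*1.3621 = 8.1725, grad_y = 2*5*0.4429 = 4.4285
  x_4 = 1.3621 - 0.05*8.1725 = 0.9535
  y_4 = 0.4429 - 0.05*4.4285 = 0.2214
Step 5: grad_x = 2*3*0.9535 = 5.7208, grad_y = 2*5*0.2214 = 2.2143
  x_5 = 0.9535 - 0.05*5.7208 = 0.6674
  y_5 = 0.2214 - 0.05*2.2143 = 0.1107
f(0.6674, 0.1107) = 3*0.6674^2 + 5*0.1107^2 = 1.3976


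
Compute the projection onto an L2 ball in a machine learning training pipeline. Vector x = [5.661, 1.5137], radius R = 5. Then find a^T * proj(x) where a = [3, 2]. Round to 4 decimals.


Step 1: Compute ||x|| (intermediates to 6 decimals).
||x|| = sqrt(5.661^2 + 1.5137^2) = 5.859881
Step 2: Project.
Since ||x|| > R, scale = R/||x|| = 5/5.859881 = 0.85326, proj(x) = scale * x
proj(x) = [4.830305, 1.29158]
Step 3: Dot product.
a^T * proj(x) = 3*4.830305 + 2*1.29158 = 17.0741


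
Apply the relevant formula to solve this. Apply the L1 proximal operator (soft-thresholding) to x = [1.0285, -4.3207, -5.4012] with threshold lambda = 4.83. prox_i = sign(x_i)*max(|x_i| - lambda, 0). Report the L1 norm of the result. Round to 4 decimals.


Soft-thresholding with lambda = 4.83:
prox(1.0285) = sign(1.0285)*max(|1.0285| - 4.83, 0) = 0.0
prox(-4.3207) = sign(-4.3207)*max(|-4.3207| - 4.83, 0) = 0.0
prox(-5.4012) = sign(-5.4012)*max(|-5.4012| - 4.83, 0) = -0.5712
prox(x) = [0.0, 0.0, -0.5712]
||prox(x)||_1 = 0.0 + 0.0 + 0.5712 = 0.5712


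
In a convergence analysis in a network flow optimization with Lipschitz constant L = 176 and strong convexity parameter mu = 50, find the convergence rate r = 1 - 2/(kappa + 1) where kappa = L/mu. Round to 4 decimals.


Step 1: Compute the condition number.
kappa = L/mu = 176/50 = 3.52
Step 2: Compute the convergence rate.
r = 1 - 2/(kappa + 1) = 1 - 2*mu/(L + mu) = (L - mu)/(L + mu) = 126/226 = 0.5575


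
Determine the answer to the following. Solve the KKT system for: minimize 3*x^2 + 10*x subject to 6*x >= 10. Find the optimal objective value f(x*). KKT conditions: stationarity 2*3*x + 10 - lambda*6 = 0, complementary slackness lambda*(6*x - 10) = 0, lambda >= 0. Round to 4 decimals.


Step 1: Try lambda = 0 (constraint inactive).
x_unc = -10/(2*3) = -1.6667
Check: 6*-1.6667 = -10.0002 < 10 -- violated!
Step 2: Constraint must be active: 6*x = 10
x* = 10/6 = 5/3 = 1.6667 (rounded; the exact value 5/3 is used below)
lambda = (2*3*(5/3) + 10)/6 = 3.3333
Step 3: Compute optimal value.
f(x*) = 3*(5/3)^2 + 10*(5/3) = 25.0


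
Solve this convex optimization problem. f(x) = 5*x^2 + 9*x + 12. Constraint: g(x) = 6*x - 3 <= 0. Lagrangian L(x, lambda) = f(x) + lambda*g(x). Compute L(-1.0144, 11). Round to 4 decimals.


Step 1: Evaluate f(x).
f(-1.0144) = 5*(-1.0144)^2 + 9*(-1.0144) + 12 = 8.0154
Step 2: Evaluate g(x).
g(-1.0144) = 6*-1.0144 - 3 = -9.0864
Step 3: Compute Lagrangian.
L = 8.0154 + 11*-9.0864 = -91.935


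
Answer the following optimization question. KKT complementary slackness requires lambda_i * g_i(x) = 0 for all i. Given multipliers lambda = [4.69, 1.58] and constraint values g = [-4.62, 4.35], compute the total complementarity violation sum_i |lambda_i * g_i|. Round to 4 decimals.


KKT complementary slackness check:
lambda_1 * g_1 = 4.69 * -4.62 = -21.6678
lambda_2 * g_2 = 1.58 * 4.35 = 6.873
Total violation = 21.6678 + 6.873 = 28.5408


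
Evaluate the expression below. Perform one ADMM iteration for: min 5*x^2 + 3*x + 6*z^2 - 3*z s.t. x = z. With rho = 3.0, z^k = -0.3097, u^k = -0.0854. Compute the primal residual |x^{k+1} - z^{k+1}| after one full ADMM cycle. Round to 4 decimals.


ADMM iteration with rho = 3.0, z^k = -0.3097, u^k = -0.0854
Step 1: x-update.
Minimize 5*x^2 + 3*x + (3.0/2)*(x + 0.3097 - 0.0854)^2
FOC: (2*5 + 3.0)*x = -3 + 3.0*(-0.3097 + 0.0854)
x^{k+1} = -0.2825
Step 2: z-update.
Minimize 6*z^2 - 3*z + (3.0/2)*(-0.2825 - z - 0.0854)^2
FOC: (2*6 + 3.0)*z = 3 + 3.0*(-0.2825 - 0.0854)
z^{k+1} = 0.1264
Step 3: u-update.
u^{k+1} = -0.0854 - 0.2825 - 0.1264 = -0.4943
Step 4: Primal residual = |-0.2825 - 0.1264| = 0.4089


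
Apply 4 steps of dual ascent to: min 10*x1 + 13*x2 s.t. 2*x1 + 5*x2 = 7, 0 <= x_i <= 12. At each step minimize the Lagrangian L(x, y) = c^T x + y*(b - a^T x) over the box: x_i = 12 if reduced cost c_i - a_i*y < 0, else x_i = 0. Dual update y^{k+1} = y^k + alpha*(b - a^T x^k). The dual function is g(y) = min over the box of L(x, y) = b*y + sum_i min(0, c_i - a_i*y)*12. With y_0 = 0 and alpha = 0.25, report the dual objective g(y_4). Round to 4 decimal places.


Dual ascent for LP: min 10*x1 + 13*x2, 2*x1 + 5*x2 = 7, 0 <= x_i <= 12
Step 1: y^k = 0.0, reduced costs: (10.0, 13.0)
  x^k = (0.0, 0.0), subgradient = b - a^T x = 7.0
  y^{k+1} = 0.0 + 0.25*7.0 = 1.75
Step 2: y^k = 1.75, reduced costs: (6.5, 4.25)
  x^k = (0.0, 0.0), subgradient = b - a^T x = 7.0
  y^{k+1} = 1.75 + 0.25*7.0 = 3.5
Step 3: y^k = 3.5, reduced costs: (3.0, -4.5)
  x^k = (0.0, 12.0), subgradient = b - a^T x = -53.0
  y^{k+1} = 3.5 + 0.25*-53.0 = -9.75
Step 4: y^k = -9.75, reduced costs: (29.5, 61.75)
  x^k = (0.0, 0.0), subgradient = b - a^T x = 7.0
  y^{k+1} = -9.75 + 0.25*7.0 = -8.0
Dual objective at y_4 = -8.0: reduced costs (26.0, 53.0), box minimizer x = (0.0, 0.0)
g(y_4) = b*y + (c1 - a1*y)*x1 + (c2 - a2*y)*x2 = 7*(-8.0) + 26.0*0.0 + 53.0*0.0 = -56.0 + 0.0 + 0.0 = -56.0


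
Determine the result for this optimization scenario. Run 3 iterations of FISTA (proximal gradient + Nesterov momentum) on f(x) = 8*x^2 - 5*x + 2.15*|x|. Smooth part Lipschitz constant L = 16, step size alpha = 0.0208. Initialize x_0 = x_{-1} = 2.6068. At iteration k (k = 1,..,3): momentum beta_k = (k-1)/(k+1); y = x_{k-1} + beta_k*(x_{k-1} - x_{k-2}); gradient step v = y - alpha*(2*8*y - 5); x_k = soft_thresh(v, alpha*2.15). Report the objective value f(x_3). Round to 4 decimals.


FISTA on f(x) = 8*x^2 - 5*x + 2.15*|x|
L = 16, alpha = 0.0208
Iteration 1: beta = 0.0, y = 2.6068 + 0.0*(2.6068 - 2.6068) = 2.6068
  grad(y) = 36.7088, v = y - alpha*grad = 1.8433
  prox(v) = soft_thresh(1.8433, 0.0447) = 1.7985
Iteration 2: beta = 0.3333, y = 1.7985 + 0.3333*(1.7985 - 2.6068) = 1.5291
  grad(y) = 19.4659, v = y - alpha*grad = 1.1242
  prox(v) = soft_thresh(1.1242, 0.0447) = 1.0795
Iteration 3: beta = 0.5, y = 1.0795 + 0.5*(1.0795 - 1.7985) = 0.72
  grad(y) = 6.5199, v = y - alpha*grad = 0.5844
  prox(v) = soft_thresh(0.5844, 0.0447) = 0.5397
f(x_3) = 8*0.5397^2 - 5*0.5397 + 2.15*|0.5397| = 0.7918


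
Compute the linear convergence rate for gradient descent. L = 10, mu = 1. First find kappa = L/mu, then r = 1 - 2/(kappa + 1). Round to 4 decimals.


Step 1: Compute the condition number.
kappa = L/mu = 10/1 = 10.0
Step 2: Compute the convergence rate.
r = 1 - 2/(kappa + 1) = 1 - 2*mu/(L + mu) = (L - mu)/(L + mu) = 9/11 = 0.8182


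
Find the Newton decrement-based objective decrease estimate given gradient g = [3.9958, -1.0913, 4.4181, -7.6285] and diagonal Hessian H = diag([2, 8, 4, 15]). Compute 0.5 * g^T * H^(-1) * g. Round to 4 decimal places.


Step 1: H is diagonal, so H^(-1) * g = [1.9979, -0.1364, 1.1045, -0.5086].
Step 2: g^T H^(-1) g = sum_i g_i^2 / H_ii
  = (3.9958)^2/2 + (-1.0913)^2/8 + (4.4181)^2/4 + (-7.6285)^2/15
  = 7.9832 + 0.1489 + 4.8799 + 3.8796 = 16.8916
Step 3: Objective decrease = 0.5 * g^T H^(-1) g = 8.4458


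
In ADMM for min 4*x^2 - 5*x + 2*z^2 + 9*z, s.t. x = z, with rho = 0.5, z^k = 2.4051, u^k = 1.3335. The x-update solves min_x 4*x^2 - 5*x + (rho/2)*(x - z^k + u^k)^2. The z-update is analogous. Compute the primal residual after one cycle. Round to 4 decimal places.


ADMM iteration with rho = 0.5, z^k = 2.4051, u^k = 1.3335
Step 1: x-update.
Minimize 4*x^2 - 5*x + (0.5/2)*(x - 2.4051 + 1.3335)^2
FOC: (2*4 + 0.5)*x = 5 + 0.5*(2.4051 - 1.3335)
x^{k+1} = 0.6513
Step 2: z-update.
Minimize 2*z^2 + 9*z + (0.5/2)*(0.6513 - z + 1.3335)^2
FOC: (2*2 + 0.5)*z = -9 + 0.5*(0.6513 + 1.3335)
z^{k+1} = -1.7795
Step 3: u-update.
u^{k+1} = 1.3335 + 0.6513 + 1.7795 = 3.7642
Step 4: Primal residual = |0.6513 + 1.7795| = 2.4307


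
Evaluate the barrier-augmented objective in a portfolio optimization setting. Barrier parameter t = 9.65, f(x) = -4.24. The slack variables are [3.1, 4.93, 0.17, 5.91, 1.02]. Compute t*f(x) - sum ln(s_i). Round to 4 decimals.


Step 1: Compute log-barrier.
ln values: [1.1314, 1.5953, -1.772, 1.7766, 0.0198]
phi = -(1.1314 + 1.5953 - 1.772 + 1.7766 + 0.0198) = -2.7512
Step 2: Compute augmented objective.
t*f(x) = 9.65*-4.24 = -40.916
Total = -40.916 - 2.7512 = -43.6672


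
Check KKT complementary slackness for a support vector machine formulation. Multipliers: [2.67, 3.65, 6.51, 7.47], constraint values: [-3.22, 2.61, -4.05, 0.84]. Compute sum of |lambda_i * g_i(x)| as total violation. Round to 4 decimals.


KKT complementary slackness check:
lambda_1 * g_1 = 2.67 * -3.22 = -8.5974
lambda_2 * g_2 = 3.65 * 2.61 = 9.5265
lambda_3 * g_3 = 6.51 * -4.05 = -26.3655
lambda_4 * g_4 = 7.47 * 0.84 = 6.2748
Total violation = 8.5974 + 9.5265 + 26.3655 + 6.2748 = 50.7642


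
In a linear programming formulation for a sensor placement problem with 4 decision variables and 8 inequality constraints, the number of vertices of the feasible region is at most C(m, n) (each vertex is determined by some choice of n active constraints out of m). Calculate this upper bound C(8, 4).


Each vertex corresponds to some choice of n active constraints out of m, so the number of vertices is at most C(m, n) = m! / (n!(m-n)!).
m = 8, n = 4
Numerator: 8 * 7 * 6 * 5
Denominator: 4! = 24
C(8, 4) = 70


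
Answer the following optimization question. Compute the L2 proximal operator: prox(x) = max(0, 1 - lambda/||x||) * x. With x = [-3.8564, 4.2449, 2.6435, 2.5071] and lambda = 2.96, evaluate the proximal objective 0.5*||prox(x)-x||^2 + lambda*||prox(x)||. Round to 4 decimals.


Step 1: Compute ||x||.
||x|| = 6.7945
Step 2: Compute scaling factor.
scale = max(0, 1 - 2.96/6.7945) = 0.5644
Step 3: prox(x) = [-2.1764, 2.3956, 1.4919, 1.4149]
||prox(x)|| = 3.8345
Step 4: Proximal objective.
0.5*||prox-x||^2 = 4.3808
lambda*||prox|| = 11.3501
Total = 15.7308


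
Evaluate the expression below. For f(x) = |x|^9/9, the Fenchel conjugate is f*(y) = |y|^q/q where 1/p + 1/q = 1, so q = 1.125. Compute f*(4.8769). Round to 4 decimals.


The conjugate exponent q satisfies 1/p + 1/q = 1.
p = 9, so q = 9/(9 - 1) = 1.125
|y|^q = 4.8769^1.125 = 5.9451
f*(4.8769) = 5.9451 / 1.125 = 5.2846


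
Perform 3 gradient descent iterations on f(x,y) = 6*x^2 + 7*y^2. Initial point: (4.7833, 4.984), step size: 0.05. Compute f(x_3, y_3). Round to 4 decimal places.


Gradient descent on f(x,y) = 6*x^2 + 7*y^2.
Starting point: (4.7833, 4.984), alpha = 0.05
Step 1: grad_x = 2*6*4.7833 = 57.3996, grad_y = 2*7*4.984 = 69.776
  x_1 = 4.7833 - 0.05*57.3996 = 1.9133
  y_1 = 4.984 - 0.05*69.776 = 1.4952
Step 2: grad_x = 2*6*1.9133 = 22.9598, grad_y = 2*7*1.4952 = 20.9328
  x_2 = 1.9133 - 0.05*22.9598 = 0.7653
  y_2 = 1.4952 - 0.05*20.9328 = 0.4486
Step 3: grad_x = 2*6*0.7653 = 9.1839, grad_y = 2*7*0.4486 = 6.2798
  x_3 = 0.7653 - 0.05*9.1839 = 0.3061
  y_3 = 0.4486 - 0.05*6.2798 = 0.1346
f(0.3061, 0.1346) = 6*0.3061^2 + 7*0.1346^2 = 0.6891
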